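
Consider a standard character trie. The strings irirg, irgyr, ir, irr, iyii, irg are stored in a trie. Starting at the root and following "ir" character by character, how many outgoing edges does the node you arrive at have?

Walk "ir" from the root, arriving at one node.
Characters that immediately follow "ir" among the stored strings: {g, i, r}.
That node has 3 child edges.

3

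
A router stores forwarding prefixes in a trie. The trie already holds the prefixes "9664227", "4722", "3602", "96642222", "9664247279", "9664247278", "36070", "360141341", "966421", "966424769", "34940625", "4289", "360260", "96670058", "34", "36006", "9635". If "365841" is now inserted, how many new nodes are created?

Walking "365841" from the root, the first 2 characters ("36") follow existing edges; "5" is the first miss.
Each of the 4 remaining characters creates one node.

4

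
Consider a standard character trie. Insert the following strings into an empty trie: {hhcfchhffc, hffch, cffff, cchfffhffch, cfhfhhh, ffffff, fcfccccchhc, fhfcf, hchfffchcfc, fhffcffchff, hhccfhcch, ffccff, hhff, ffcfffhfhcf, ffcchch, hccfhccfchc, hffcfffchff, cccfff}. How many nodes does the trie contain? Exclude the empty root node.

115

Insert word by word; a character creates a node only if that edge doesn't already exist:
  "hhcfchhffc" → 10 new (h, h, c, f, c, h, h, f, f, c)
  "hffch" → prefix "h" already present; 4 new (f, f, c, h)
  "cffff" → 5 new (c, f, f, f, f)
  "cchfffhffch" → prefix "c" already present; 10 new (c, h, f, f, f, h, f, f, c, h)
  "cfhfhhh" → prefix "cf" already present; 5 new (h, f, h, h, h)
  "ffffff" → 6 new (f, f, f, f, f, f)
  "fcfccccchhc" → prefix "f" already present; 10 new (c, f, c, c, c, c, c, h, h, c)
  "fhfcf" → prefix "f" already present; 4 new (h, f, c, f)
  "hchfffchcfc" → prefix "h" already present; 10 new (c, h, f, f, f, c, h, c, f, c)
  "fhffcffchff" → prefix "fhf" already present; 8 new (f, c, f, f, c, h, f, f)
  "hhccfhcch" → prefix "hhc" already present; 6 new (c, f, h, c, c, h)
  "ffccff" → prefix "ff" already present; 4 new (c, c, f, f)
  "hhff" → prefix "hh" already present; 2 new (f, f)
  "ffcfffhfhcf" → prefix "ffc" already present; 8 new (f, f, f, h, f, h, c, f)
  "ffcchch" → prefix "ffcc" already present; 3 new (h, c, h)
  "hccfhccfchc" → prefix "hc" already present; 9 new (c, f, h, c, c, f, c, h, c)
  "hffcfffchff" → prefix "hffc" already present; 7 new (f, f, f, c, h, f, f)
  "cccfff" → prefix "cc" already present; 4 new (c, f, f, f)
Total nodes = 10 + 4 + 5 + 10 + 5 + 6 + 10 + 4 + 10 + 8 + 6 + 4 + 2 + 8 + 3 + 9 + 7 + 4 = 115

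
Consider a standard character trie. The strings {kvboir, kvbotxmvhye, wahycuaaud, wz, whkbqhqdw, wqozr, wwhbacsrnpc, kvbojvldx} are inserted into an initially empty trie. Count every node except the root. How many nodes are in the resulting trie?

Count nodes per top-level branch (shared prefixes stored once):
  'k'-branch (kvboir, kvbojvldx, kvbotxmvhye): 18 nodes
  'w'-branch (wahycuaaud, whkbqhqdw, wqozr, wwhbacsrnpc, wz): 33 nodes
Sum: 51

51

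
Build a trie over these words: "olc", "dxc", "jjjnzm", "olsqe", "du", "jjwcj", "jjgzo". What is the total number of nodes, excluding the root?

Trie structure (* marks end of a word):
(root)
├─ d
│  ├─ u *
│  └─ x
│     └─ c *
├─ j
│  └─ j
│     ├─ g
│     │  └─ z
│     │     └─ o *
│     ├─ j
│     │  └─ n
│     │     └─ z
│     │        └─ m *
│     └─ w
│        └─ c
│           └─ j *
└─ o
   └─ l
      ├─ c *
      └─ s
         └─ q
            └─ e *
Counting every labelled node above: 22.

22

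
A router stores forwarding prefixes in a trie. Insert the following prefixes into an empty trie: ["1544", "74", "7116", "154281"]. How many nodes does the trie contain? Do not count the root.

12

For each word, the new-node count is its length minus the longest prefix already in the trie:
  "1544" → 4 new (1, 5, 4, 4)
  "74" → 2 new (7, 4)
  "7116" → prefix "7" already present; 3 new (1, 1, 6)
  "154281" → prefix "154" already present; 3 new (2, 8, 1)
Total nodes = 4 + 2 + 3 + 3 = 12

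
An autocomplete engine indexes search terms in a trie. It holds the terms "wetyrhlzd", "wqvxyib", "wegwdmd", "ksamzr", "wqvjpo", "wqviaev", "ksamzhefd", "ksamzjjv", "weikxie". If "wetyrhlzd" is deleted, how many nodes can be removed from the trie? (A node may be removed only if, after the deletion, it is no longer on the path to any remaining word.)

7

Walk "wetyrhlzd" from the leaf back toward the root, removing each node that no remaining word uses.
The suffix "tyrhlzd" (7 nodes) is used only by "wetyrhlzd"; the node for "we" still has the child "g", so pruning stops there.
Nodes removed: 7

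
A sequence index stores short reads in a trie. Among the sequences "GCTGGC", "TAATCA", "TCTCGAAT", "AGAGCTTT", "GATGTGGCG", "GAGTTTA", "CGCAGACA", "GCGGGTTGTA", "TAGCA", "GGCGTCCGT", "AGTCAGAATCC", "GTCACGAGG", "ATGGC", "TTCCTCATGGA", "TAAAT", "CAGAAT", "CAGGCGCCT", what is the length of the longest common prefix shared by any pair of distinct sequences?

Look for the deepest trie node that still has at least two words in its subtree.
"CAGAAT" and "CAGGCGCCT" agree on "CAG" (3 characters) before diverging; nothing deeper is shared.
Longest shared-prefix length: 3

3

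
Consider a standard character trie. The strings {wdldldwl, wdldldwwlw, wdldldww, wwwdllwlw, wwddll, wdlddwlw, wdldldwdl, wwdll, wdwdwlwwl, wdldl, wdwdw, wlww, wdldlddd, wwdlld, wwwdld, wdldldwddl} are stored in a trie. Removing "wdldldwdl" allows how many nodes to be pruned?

After clearing the end-marker at "wdldldwdl", prune upward until reaching a node still needed by another word.
The suffix "l" (1 node) is used only by "wdldldwdl"; the node for "wdldldwd" still has the child "d", so pruning stops there.
Nodes removed: 1

1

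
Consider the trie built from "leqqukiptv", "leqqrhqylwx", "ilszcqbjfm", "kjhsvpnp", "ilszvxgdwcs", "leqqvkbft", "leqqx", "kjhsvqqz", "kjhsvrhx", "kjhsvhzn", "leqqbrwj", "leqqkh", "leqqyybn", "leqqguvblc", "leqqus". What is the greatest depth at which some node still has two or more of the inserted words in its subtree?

5

The deepest shared node is where two words last agree before diverging.
e.g. "kjhsvhzn" and "kjhsvpnp" share the prefix "kjhsv" of length 5; no pair shares a longer one.
Longest shared-prefix length: 5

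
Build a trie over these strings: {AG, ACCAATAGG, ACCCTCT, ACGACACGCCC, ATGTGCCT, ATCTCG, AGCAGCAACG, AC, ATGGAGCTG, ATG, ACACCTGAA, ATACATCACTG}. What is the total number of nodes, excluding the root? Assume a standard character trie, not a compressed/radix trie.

64

Insert word by word; a character creates a node only if that edge doesn't already exist:
  "AG" → 2 new (A, G)
  "ACCAATAGG" → prefix "A" already present; 8 new (C, C, A, A, T, A, G, G)
  "ACCCTCT" → prefix "ACC" already present; 4 new (C, T, C, T)
  "ACGACACGCCC" → prefix "AC" already present; 9 new (G, A, C, A, C, G, C, C, C)
  "ATGTGCCT" → prefix "A" already present; 7 new (T, G, T, G, C, C, T)
  "ATCTCG" → prefix "AT" already present; 4 new (C, T, C, G)
  "AGCAGCAACG" → prefix "AG" already present; 8 new (C, A, G, C, A, A, C, G)
  "AC" → prefix "AC" already present; 0 new (none)
  "ATGGAGCTG" → prefix "ATG" already present; 6 new (G, A, G, C, T, G)
  "ATG" → prefix "ATG" already present; 0 new (none)
  "ACACCTGAA" → prefix "AC" already present; 7 new (A, C, C, T, G, A, A)
  "ATACATCACTG" → prefix "AT" already present; 9 new (A, C, A, T, C, A, C, T, G)
Total nodes = 2 + 8 + 4 + 9 + 7 + 4 + 8 + 0 + 6 + 0 + 7 + 9 = 64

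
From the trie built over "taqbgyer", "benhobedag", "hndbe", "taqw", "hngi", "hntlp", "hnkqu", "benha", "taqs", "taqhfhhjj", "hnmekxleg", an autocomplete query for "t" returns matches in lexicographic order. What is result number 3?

taqs

Words with prefix "t", in lexicographic order: "taqbgyer", "taqhfhhjj", "taqs", "taqw"
The 3rd is taqs.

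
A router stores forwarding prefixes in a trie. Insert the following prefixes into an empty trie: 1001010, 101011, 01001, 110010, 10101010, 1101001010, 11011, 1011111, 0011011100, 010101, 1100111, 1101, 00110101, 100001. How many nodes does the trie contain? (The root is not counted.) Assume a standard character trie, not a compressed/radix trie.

55

Insert word by word; a character creates a node only if that edge doesn't already exist:
  "1001010" → 7 new (1, 0, 0, 1, 0, 1, 0)
  "101011" → prefix "10" already present; 4 new (1, 0, 1, 1)
  "01001" → 5 new (0, 1, 0, 0, 1)
  "110010" → prefix "1" already present; 5 new (1, 0, 0, 1, 0)
  "10101010" → prefix "10101" already present; 3 new (0, 1, 0)
  "1101001010" → prefix "110" already present; 7 new (1, 0, 0, 1, 0, 1, 0)
  "11011" → prefix "1101" already present; 1 new (1)
  "1011111" → prefix "101" already present; 4 new (1, 1, 1, 1)
  "0011011100" → prefix "0" already present; 9 new (0, 1, 1, 0, 1, 1, 1, 0, 0)
  "010101" → prefix "010" already present; 3 new (1, 0, 1)
  "1100111" → prefix "11001" already present; 2 new (1, 1)
  "1101" → prefix "1101" already present; 0 new (none)
  "00110101" → prefix "001101" already present; 2 new (0, 1)
  "100001" → prefix "100" already present; 3 new (0, 0, 1)
Total nodes = 7 + 4 + 5 + 5 + 3 + 7 + 1 + 4 + 9 + 3 + 2 + 0 + 2 + 3 = 55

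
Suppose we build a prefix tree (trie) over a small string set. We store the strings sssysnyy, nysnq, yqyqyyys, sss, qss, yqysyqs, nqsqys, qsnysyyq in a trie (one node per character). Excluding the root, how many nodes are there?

39

For each word, the new-node count is its length minus the longest prefix already in the trie:
  "sssysnyy" → 8 new (s, s, s, y, s, n, y, y)
  "nysnq" → 5 new (n, y, s, n, q)
  "yqyqyyys" → 8 new (y, q, y, q, y, y, y, s)
  "sss" → prefix "sss" already present; 0 new (none)
  "qss" → 3 new (q, s, s)
  "yqysyqs" → prefix "yqy" already present; 4 new (s, y, q, s)
  "nqsqys" → prefix "n" already present; 5 new (q, s, q, y, s)
  "qsnysyyq" → prefix "qs" already present; 6 new (n, y, s, y, y, q)
Total nodes = 8 + 5 + 8 + 0 + 3 + 4 + 5 + 6 = 39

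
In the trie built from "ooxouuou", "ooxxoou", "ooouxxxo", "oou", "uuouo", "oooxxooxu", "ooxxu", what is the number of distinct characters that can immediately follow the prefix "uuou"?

1

Follow the path "uuou" to its node, then look at its outgoing edges.
Characters that immediately follow "uuou" among the stored strings: {o}.
That node has 1 child edge.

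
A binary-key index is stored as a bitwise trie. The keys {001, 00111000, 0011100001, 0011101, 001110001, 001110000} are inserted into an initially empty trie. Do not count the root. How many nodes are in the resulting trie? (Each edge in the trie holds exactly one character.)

12

For each word, the new-node count is its length minus the longest prefix already in the trie:
  "001" → 3 new (0, 0, 1)
  "00111000" → prefix "001" already present; 5 new (1, 1, 0, 0, 0)
  "0011100001" → prefix "00111000" already present; 2 new (0, 1)
  "0011101" → prefix "001110" already present; 1 new (1)
  "001110001" → prefix "00111000" already present; 1 new (1)
  "001110000" → prefix "001110000" already present; 0 new (none)
Total nodes = 3 + 5 + 2 + 1 + 1 + 0 = 12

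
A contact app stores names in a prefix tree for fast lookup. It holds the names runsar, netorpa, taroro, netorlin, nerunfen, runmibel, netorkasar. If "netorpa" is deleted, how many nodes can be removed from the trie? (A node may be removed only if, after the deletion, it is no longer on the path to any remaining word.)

2

Walk "netorpa" from the leaf back toward the root, removing each node that no remaining word uses.
The suffix "pa" (2 nodes) is used only by "netorpa"; the node for "netor" still has the child "l", so pruning stops there.
Nodes removed: 2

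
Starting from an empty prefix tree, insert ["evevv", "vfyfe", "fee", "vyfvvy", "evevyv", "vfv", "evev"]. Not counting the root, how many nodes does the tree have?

21

Count nodes per top-level branch (shared prefixes stored once):
  'e'-branch (evev, evevv, evevyv): 7 nodes
  'f'-branch (fee): 3 nodes
  'v'-branch (vfv, vfyfe, vyfvvy): 11 nodes
Sum: 21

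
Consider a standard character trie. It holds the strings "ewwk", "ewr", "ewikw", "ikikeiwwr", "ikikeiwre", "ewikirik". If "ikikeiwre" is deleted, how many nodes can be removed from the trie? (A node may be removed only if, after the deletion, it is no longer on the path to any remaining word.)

2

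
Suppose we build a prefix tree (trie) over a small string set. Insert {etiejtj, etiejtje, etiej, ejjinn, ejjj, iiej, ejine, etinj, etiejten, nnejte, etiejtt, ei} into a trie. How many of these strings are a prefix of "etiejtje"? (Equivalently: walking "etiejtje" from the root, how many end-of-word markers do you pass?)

Check each prefix of "etiejtje" against the stored set — each match is an end-marker on the path.
Prefixes of the query that are stored words: "etiej", "etiejtj", "etiejtje"
Count: 3

3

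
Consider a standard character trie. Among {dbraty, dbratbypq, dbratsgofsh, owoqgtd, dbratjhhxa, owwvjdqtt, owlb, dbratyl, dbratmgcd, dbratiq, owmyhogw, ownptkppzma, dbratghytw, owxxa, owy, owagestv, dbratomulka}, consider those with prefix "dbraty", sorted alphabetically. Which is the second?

Words with prefix "dbraty", in lexicographic order: "dbraty", "dbratyl"
Position 2: dbratyl

dbratyl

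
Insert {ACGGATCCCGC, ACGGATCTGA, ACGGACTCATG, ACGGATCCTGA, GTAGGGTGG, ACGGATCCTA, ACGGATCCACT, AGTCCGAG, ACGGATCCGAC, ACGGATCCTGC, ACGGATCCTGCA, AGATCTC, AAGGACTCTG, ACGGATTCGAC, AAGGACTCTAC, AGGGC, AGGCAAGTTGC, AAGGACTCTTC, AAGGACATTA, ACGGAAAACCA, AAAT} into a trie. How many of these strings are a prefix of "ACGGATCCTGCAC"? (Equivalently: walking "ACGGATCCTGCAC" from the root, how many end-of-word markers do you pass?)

2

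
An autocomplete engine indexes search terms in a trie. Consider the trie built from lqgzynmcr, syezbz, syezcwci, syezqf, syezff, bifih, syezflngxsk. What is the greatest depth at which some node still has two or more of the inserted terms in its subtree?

The deepest shared node is where two words last agree before diverging.
e.g. "syezff" and "syezflngxsk" share the prefix "syezf" of length 5; no pair shares a longer one.
Longest shared-prefix length: 5

5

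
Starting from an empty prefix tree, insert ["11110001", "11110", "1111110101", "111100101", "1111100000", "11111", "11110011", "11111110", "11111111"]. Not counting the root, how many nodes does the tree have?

Count nodes per top-level branch (shared prefixes stored once):
  '1'-branch (11110, 11110001, 111100101, 11110011, 11111, 1111100000, 1111110101, 11111110, 11111111): 26 nodes
Sum: 26

26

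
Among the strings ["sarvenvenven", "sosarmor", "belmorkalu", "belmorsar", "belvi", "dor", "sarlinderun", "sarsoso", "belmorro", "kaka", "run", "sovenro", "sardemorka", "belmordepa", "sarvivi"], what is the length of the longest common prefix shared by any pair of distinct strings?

Look for the deepest trie node that still has at least two words in its subtree.
e.g. "belmordepa" and "belmorkalu" share the prefix "belmor" of length 6; no pair shares a longer one.
Longest shared-prefix length: 6

6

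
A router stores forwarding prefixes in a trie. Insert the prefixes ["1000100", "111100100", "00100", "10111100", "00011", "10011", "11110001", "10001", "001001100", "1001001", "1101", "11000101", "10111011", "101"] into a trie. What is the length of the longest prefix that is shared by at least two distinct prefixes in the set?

Equivalently: take the maximum, over all pairs, of their longest common prefix length.
"11110001" and "111100100" agree on "111100" (6 characters) before diverging; nothing deeper is shared.
Longest shared-prefix length: 6

6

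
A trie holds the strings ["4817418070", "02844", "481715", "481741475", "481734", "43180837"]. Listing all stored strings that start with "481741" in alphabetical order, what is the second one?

4817418070

Filter for "481741…" and sort: "481741475", "4817418070"
The 2nd is 4817418070.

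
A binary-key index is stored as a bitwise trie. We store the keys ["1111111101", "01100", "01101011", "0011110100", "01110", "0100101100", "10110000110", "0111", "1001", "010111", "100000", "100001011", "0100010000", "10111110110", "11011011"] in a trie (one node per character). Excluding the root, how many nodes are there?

79

Trace insertions, counting only characters that open a new branch:
  "1111111101" → 10 new (1, 1, 1, 1, 1, 1, 1, 1, 0, 1)
  "01100" → 5 new (0, 1, 1, 0, 0)
  "01101011" → prefix "0110" already present; 4 new (1, 0, 1, 1)
  "0011110100" → prefix "0" already present; 9 new (0, 1, 1, 1, 1, 0, 1, 0, 0)
  "01110" → prefix "011" already present; 2 new (1, 0)
  "0100101100" → prefix "01" already present; 8 new (0, 0, 1, 0, 1, 1, 0, 0)
  "10110000110" → prefix "1" already present; 10 new (0, 1, 1, 0, 0, 0, 0, 1, 1, 0)
  "0111" → prefix "0111" already present; 0 new (none)
  "1001" → prefix "10" already present; 2 new (0, 1)
  "010111" → prefix "010" already present; 3 new (1, 1, 1)
  "100000" → prefix "100" already present; 3 new (0, 0, 0)
  "100001011" → prefix "10000" already present; 4 new (1, 0, 1, 1)
  "0100010000" → prefix "0100" already present; 6 new (0, 1, 0, 0, 0, 0)
  "10111110110" → prefix "1011" already present; 7 new (1, 1, 1, 0, 1, 1, 0)
  "11011011" → prefix "11" already present; 6 new (0, 1, 1, 0, 1, 1)
Total nodes = 10 + 5 + 4 + 9 + 2 + 8 + 10 + 0 + 2 + 3 + 3 + 4 + 6 + 7 + 6 = 79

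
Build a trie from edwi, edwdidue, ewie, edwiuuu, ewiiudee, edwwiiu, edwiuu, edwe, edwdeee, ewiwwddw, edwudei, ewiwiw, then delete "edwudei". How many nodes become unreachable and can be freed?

A node on "edwudei"'s path can go only if nothing else ends at it or branches off below it.
The suffix "udei" (4 nodes) is used only by "edwudei"; the node for "edw" still has the child "i", so pruning stops there.
Nodes removed: 4

4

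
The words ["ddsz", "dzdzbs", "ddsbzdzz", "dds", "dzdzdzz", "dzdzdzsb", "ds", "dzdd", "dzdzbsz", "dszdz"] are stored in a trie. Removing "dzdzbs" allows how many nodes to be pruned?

0

Walk "dzdzbs" from the leaf back toward the root, removing each node that no remaining word uses.
Every node on "dzdzbs" is still needed (e.g. by "dzdzbsz"), so nothing is freed.
Nodes removed: 0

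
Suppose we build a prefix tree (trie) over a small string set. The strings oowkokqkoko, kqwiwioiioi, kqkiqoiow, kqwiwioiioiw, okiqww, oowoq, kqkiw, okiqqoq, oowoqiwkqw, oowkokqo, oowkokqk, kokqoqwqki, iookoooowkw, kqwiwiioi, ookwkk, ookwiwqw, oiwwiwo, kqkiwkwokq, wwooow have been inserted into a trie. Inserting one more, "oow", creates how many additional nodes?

0

Every character of "oow" already lies on an existing path (it is a prefix of some stored word).
No new nodes are needed: 0.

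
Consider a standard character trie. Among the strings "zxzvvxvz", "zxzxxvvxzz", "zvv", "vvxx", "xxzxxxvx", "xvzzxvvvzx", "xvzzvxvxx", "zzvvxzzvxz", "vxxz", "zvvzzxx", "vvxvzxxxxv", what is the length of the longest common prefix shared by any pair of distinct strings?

The deepest shared node is where two words last agree before diverging.
"xvzzvxvxx" and "xvzzxvvvzx" agree on "xvzz" (4 characters) before diverging; nothing deeper is shared.
Longest shared-prefix length: 4

4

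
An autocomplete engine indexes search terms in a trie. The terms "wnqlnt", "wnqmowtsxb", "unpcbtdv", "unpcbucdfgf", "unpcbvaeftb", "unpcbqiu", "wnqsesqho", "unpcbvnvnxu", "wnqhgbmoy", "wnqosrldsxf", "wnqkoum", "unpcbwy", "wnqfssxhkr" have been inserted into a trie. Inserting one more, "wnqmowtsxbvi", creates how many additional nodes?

"wnqmowtsxb" is already a path in the trie; the remaining "vi" must be added.
Each of the 2 remaining characters creates one node.

2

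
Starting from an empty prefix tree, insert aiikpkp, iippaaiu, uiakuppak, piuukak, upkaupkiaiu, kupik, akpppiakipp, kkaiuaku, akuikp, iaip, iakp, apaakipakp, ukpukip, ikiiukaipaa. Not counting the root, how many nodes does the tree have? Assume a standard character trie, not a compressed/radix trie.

97

Trace insertions, counting only characters that open a new branch:
  "aiikpkp" → 7 new (a, i, i, k, p, k, p)
  "iippaaiu" → 8 new (i, i, p, p, a, a, i, u)
  "uiakuppak" → 9 new (u, i, a, k, u, p, p, a, k)
  "piuukak" → 7 new (p, i, u, u, k, a, k)
  "upkaupkiaiu" → prefix "u" already present; 10 new (p, k, a, u, p, k, i, a, i, u)
  "kupik" → 5 new (k, u, p, i, k)
  "akpppiakipp" → prefix "a" already present; 10 new (k, p, p, p, i, a, k, i, p, p)
  "kkaiuaku" → prefix "k" already present; 7 new (k, a, i, u, a, k, u)
  "akuikp" → prefix "ak" already present; 4 new (u, i, k, p)
  "iaip" → prefix "i" already present; 3 new (a, i, p)
  "iakp" → prefix "ia" already present; 2 new (k, p)
  "apaakipakp" → prefix "a" already present; 9 new (p, a, a, k, i, p, a, k, p)
  "ukpukip" → prefix "u" already present; 6 new (k, p, u, k, i, p)
  "ikiiukaipaa" → prefix "i" already present; 10 new (k, i, i, u, k, a, i, p, a, a)
Total nodes = 7 + 8 + 9 + 7 + 10 + 5 + 10 + 7 + 4 + 3 + 2 + 9 + 6 + 10 = 97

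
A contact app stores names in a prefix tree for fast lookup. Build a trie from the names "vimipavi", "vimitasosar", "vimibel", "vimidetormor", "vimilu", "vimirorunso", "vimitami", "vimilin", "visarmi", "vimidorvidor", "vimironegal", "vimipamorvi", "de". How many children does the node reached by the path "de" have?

Follow the path "de" to its node, then look at its outgoing edges.
No stored string extends past "de".
That node has 0 child edges.

0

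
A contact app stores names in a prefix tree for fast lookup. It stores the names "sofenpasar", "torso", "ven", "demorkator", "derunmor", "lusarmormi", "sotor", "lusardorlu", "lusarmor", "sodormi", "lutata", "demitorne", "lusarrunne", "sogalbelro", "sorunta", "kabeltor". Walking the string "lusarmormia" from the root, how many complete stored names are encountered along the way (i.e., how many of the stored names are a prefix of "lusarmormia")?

Check each prefix of "lusarmormia" against the stored set — each match is an end-marker on the path.
Prefixes of the query that are stored words: "lusarmor", "lusarmormi"
Count: 2

2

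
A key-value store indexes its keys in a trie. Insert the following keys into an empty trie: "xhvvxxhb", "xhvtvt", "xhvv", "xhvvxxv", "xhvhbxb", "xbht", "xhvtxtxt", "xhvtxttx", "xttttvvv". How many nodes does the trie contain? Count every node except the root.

For each word, the new-node count is its length minus the longest prefix already in the trie:
  "xhvvxxhb" → 8 new (x, h, v, v, x, x, h, b)
  "xhvtvt" → prefix "xhv" already present; 3 new (t, v, t)
  "xhvv" → prefix "xhvv" already present; 0 new (none)
  "xhvvxxv" → prefix "xhvvxx" already present; 1 new (v)
  "xhvhbxb" → prefix "xhv" already present; 4 new (h, b, x, b)
  "xbht" → prefix "x" already present; 3 new (b, h, t)
  "xhvtxtxt" → prefix "xhvt" already present; 4 new (x, t, x, t)
  "xhvtxttx" → prefix "xhvtxt" already present; 2 new (t, x)
  "xttttvvv" → prefix "x" already present; 7 new (t, t, t, t, v, v, v)
Total nodes = 8 + 3 + 0 + 1 + 4 + 3 + 4 + 2 + 7 = 32

32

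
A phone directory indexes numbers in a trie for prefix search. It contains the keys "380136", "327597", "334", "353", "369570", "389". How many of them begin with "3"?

6

Filter for entries beginning with "3":
Words under "3": 327597, 334, 353, 369570, 380136, 389
Count: 6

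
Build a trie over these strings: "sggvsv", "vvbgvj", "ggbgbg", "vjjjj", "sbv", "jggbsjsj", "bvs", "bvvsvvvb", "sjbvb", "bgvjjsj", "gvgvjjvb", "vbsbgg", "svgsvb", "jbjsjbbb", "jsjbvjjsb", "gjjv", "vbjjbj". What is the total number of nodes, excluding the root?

90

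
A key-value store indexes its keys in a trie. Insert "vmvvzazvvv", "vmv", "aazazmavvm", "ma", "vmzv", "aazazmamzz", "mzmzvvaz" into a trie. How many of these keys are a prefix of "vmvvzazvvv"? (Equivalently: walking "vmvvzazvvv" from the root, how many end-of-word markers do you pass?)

2

Walk "vmvvzazvvv" from the root; an end-of-word marker is hit whenever a stored word is a prefix of "vmvvzazvvv".
Prefixes of the query that are stored words: "vmv", "vmvvzazvvv"
Count: 2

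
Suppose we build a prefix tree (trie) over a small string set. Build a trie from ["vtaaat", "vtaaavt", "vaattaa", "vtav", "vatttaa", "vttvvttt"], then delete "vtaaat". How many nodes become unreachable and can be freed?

After clearing the end-marker at "vtaaat", prune upward until reaching a node still needed by another word.
The suffix "t" (1 node) is used only by "vtaaat"; the node for "vtaaa" still has the child "v", so pruning stops there.
Nodes removed: 1

1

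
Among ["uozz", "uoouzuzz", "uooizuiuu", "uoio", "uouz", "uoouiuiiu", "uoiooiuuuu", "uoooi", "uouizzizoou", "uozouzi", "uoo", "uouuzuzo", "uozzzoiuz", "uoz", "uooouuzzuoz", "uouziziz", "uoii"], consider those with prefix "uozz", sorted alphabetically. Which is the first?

DFS of the "uozz" subtree visits, in order: "uozz", "uozzzoiuz"
Position 1: uozz

uozz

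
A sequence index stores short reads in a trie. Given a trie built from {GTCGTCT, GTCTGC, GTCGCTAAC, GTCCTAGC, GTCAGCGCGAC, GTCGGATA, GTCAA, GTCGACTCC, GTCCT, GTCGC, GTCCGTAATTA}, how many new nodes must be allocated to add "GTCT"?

0

"GTCT" is already a full path in the trie; only an end-marker is added.
No new nodes are needed: 0.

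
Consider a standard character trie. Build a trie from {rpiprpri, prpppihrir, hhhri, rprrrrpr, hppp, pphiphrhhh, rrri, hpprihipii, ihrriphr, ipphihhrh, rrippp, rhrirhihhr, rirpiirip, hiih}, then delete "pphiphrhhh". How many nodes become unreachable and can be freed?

A node on "pphiphrhhh"'s path can go only if nothing else ends at it or branches off below it.
The suffix "phiphrhhh" (9 nodes) is used only by "pphiphrhhh"; the node for "p" still has the child "r", so pruning stops there.
Nodes removed: 9

9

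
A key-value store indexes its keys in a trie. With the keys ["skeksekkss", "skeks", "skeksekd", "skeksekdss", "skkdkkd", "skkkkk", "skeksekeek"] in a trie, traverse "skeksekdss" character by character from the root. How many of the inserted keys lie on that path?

3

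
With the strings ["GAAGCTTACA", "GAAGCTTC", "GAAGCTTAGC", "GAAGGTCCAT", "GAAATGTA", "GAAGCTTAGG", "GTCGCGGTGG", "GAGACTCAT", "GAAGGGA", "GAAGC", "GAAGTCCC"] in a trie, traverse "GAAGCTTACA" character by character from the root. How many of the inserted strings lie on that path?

2

Walk "GAAGCTTACA" from the root; an end-of-word marker is hit whenever a stored word is a prefix of "GAAGCTTACA".
Prefixes of the query that are stored words: "GAAGC", "GAAGCTTACA"
Count: 2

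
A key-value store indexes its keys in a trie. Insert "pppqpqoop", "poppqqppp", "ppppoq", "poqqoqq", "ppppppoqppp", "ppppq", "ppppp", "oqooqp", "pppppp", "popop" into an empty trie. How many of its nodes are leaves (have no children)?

8

Leaves are exactly the stored words that no other stored word extends.
Those words: "oqooqp", "popop", "poppqqppp", "poqqoqq", "ppppoq", "ppppppoqppp", "ppppq", "pppqpqoop"
Leaf count: 8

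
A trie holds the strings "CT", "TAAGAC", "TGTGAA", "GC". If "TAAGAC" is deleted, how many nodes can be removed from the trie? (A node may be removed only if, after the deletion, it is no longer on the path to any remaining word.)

A node on "TAAGAC"'s path can go only if nothing else ends at it or branches off below it.
The suffix "AAGAC" (5 nodes) is used only by "TAAGAC"; the node for "T" still has the child "G", so pruning stops there.
Nodes removed: 5

5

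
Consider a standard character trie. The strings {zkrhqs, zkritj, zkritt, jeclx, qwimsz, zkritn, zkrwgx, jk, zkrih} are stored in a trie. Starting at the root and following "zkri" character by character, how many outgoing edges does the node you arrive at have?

2

The children of the "zkri" node are the distinct next characters among strings starting with "zkri".
Characters that immediately follow "zkri" among the stored strings: {h, t}.
That node has 2 child edges.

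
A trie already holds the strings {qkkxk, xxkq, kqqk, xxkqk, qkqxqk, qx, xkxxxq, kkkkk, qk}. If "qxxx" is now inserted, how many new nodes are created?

2

The longest prefix of "qxxx" already in the trie is "qx" (length 2).
Each of the 2 remaining characters creates one node.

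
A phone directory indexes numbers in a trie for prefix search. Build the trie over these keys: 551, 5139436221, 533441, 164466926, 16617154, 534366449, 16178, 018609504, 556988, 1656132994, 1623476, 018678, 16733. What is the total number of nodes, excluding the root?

73

For each word, the new-node count is its length minus the longest prefix already in the trie:
  "551" → 3 new (5, 5, 1)
  "5139436221" → prefix "5" already present; 9 new (1, 3, 9, 4, 3, 6, 2, 2, 1)
  "533441" → prefix "5" already present; 5 new (3, 3, 4, 4, 1)
  "164466926" → 9 new (1, 6, 4, 4, 6, 6, 9, 2, 6)
  "16617154" → prefix "16" already present; 6 new (6, 1, 7, 1, 5, 4)
  "534366449" → prefix "53" already present; 7 new (4, 3, 6, 6, 4, 4, 9)
  "16178" → prefix "16" already present; 3 new (1, 7, 8)
  "018609504" → 9 new (0, 1, 8, 6, 0, 9, 5, 0, 4)
  "556988" → prefix "55" already present; 4 new (6, 9, 8, 8)
  "1656132994" → prefix "16" already present; 8 new (5, 6, 1, 3, 2, 9, 9, 4)
  "1623476" → prefix "16" already present; 5 new (2, 3, 4, 7, 6)
  "018678" → prefix "0186" already present; 2 new (7, 8)
  "16733" → prefix "16" already present; 3 new (7, 3, 3)
Total nodes = 3 + 9 + 5 + 9 + 6 + 7 + 3 + 9 + 4 + 8 + 5 + 2 + 3 = 73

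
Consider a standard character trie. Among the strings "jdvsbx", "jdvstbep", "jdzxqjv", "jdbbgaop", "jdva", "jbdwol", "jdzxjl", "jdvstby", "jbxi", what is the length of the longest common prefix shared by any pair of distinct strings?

6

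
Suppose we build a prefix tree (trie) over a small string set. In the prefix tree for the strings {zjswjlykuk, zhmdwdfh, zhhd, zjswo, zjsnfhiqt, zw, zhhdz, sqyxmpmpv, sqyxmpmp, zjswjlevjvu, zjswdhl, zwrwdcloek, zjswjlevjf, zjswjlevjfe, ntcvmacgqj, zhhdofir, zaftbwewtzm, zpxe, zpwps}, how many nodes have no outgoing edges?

15

Leaves are exactly the stored words that no other stored word extends.
Those words: "ntcvmacgqj", "sqyxmpmpv", "zaftbwewtzm", "zhhdofir", "zhhdz", "zhmdwdfh", "zjsnfhiqt", "zjswdhl", "zjswjlevjfe", "zjswjlevjvu", "zjswjlykuk", "zjswo", "zpwps", "zpxe", "zwrwdcloek"
Leaf count: 15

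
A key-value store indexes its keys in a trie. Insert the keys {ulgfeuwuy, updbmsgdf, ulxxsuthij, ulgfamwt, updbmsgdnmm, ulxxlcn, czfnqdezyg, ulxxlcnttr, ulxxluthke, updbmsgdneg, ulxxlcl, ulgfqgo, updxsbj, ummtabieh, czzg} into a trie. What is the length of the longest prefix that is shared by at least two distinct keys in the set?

9

The deepest shared node is where two words last agree before diverging.
"updbmsgdneg" and "updbmsgdnmm" agree on "updbmsgdn" (9 characters) before diverging; nothing deeper is shared.
Longest shared-prefix length: 9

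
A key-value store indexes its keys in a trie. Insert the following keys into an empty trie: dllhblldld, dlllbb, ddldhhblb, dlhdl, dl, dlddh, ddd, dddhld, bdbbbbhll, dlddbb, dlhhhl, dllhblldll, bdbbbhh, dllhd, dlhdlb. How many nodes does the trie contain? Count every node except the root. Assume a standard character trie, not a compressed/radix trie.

Insert word by word; a character creates a node only if that edge doesn't already exist:
  "dllhblldld" → 10 new (d, l, l, h, b, l, l, d, l, d)
  "dlllbb" → prefix "dll" already present; 3 new (l, b, b)
  "ddldhhblb" → prefix "d" already present; 8 new (d, l, d, h, h, b, l, b)
  "dlhdl" → prefix "dl" already present; 3 new (h, d, l)
  "dl" → prefix "dl" already present; 0 new (none)
  "dlddh" → prefix "dl" already present; 3 new (d, d, h)
  "ddd" → prefix "dd" already present; 1 new (d)
  "dddhld" → prefix "ddd" already present; 3 new (h, l, d)
  "bdbbbbhll" → 9 new (b, d, b, b, b, b, h, l, l)
  "dlddbb" → prefix "dldd" already present; 2 new (b, b)
  "dlhhhl" → prefix "dlh" already present; 3 new (h, h, l)
  "dllhblldll" → prefix "dllhblldl" already present; 1 new (l)
  "bdbbbhh" → prefix "bdbbb" already present; 2 new (h, h)
  "dllhd" → prefix "dllh" already present; 1 new (d)
  "dlhdlb" → prefix "dlhdl" already present; 1 new (b)
Total nodes = 10 + 3 + 8 + 3 + 0 + 3 + 1 + 3 + 9 + 2 + 3 + 1 + 2 + 1 + 1 = 50

50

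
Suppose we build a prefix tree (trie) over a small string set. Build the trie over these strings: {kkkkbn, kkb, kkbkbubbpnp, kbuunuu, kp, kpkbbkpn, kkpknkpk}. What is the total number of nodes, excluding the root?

Count nodes per top-level branch (shared prefixes stored once):
  'k'-branch (kbuunuu, kkb, kkbkbubbpnp, kkkkbn, kkpknkpk, kp, kpkbbkpn): 34 nodes
Sum: 34

34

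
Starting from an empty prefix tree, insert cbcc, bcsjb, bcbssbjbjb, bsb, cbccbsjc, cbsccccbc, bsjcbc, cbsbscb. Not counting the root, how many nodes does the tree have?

Insert word by word; a character creates a node only if that edge doesn't already exist:
  "cbcc" → 4 new (c, b, c, c)
  "bcsjb" → 5 new (b, c, s, j, b)
  "bcbssbjbjb" → prefix "bc" already present; 8 new (b, s, s, b, j, b, j, b)
  "bsb" → prefix "b" already present; 2 new (s, b)
  "cbccbsjc" → prefix "cbcc" already present; 4 new (b, s, j, c)
  "cbsccccbc" → prefix "cb" already present; 7 new (s, c, c, c, c, b, c)
  "bsjcbc" → prefix "bs" already present; 4 new (j, c, b, c)
  "cbsbscb" → prefix "cbs" already present; 4 new (b, s, c, b)
Total nodes = 4 + 5 + 8 + 2 + 4 + 7 + 4 + 4 = 38

38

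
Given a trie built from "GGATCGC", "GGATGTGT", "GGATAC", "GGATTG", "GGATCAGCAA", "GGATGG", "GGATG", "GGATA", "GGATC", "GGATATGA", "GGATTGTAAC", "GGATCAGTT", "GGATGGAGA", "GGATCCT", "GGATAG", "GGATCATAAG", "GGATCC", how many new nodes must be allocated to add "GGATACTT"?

The longest prefix of "GGATACTT" already in the trie is "GGATAC" (length 6).
Each of the 2 remaining characters creates one node.

2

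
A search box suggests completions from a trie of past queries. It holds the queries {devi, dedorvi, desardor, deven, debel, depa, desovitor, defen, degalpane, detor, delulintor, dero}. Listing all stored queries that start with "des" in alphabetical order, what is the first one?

desardor

Filter for "des…" and sort: "desardor", "desovitor"
The 1st is desardor.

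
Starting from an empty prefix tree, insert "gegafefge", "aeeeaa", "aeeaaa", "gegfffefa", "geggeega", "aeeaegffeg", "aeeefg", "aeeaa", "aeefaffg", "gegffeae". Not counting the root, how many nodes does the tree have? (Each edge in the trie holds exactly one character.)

Trace insertions, counting only characters that open a new branch:
  "gegafefge" → 9 new (g, e, g, a, f, e, f, g, e)
  "aeeeaa" → 6 new (a, e, e, e, a, a)
  "aeeaaa" → prefix "aee" already present; 3 new (a, a, a)
  "gegfffefa" → prefix "geg" already present; 6 new (f, f, f, e, f, a)
  "geggeega" → prefix "geg" already present; 5 new (g, e, e, g, a)
  "aeeaegffeg" → prefix "aeea" already present; 6 new (e, g, f, f, e, g)
  "aeeefg" → prefix "aeee" already present; 2 new (f, g)
  "aeeaa" → prefix "aeeaa" already present; 0 new (none)
  "aeefaffg" → prefix "aee" already present; 5 new (f, a, f, f, g)
  "gegffeae" → prefix "gegff" already present; 3 new (e, a, e)
Total nodes = 9 + 6 + 3 + 6 + 5 + 6 + 2 + 0 + 5 + 3 = 45

45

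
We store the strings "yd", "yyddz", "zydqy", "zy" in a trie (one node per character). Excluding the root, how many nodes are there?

Insert word by word; a character creates a node only if that edge doesn't already exist:
  "yd" → 2 new (y, d)
  "yyddz" → prefix "y" already present; 4 new (y, d, d, z)
  "zydqy" → 5 new (z, y, d, q, y)
  "zy" → prefix "zy" already present; 0 new (none)
Total nodes = 2 + 4 + 5 + 0 = 11

11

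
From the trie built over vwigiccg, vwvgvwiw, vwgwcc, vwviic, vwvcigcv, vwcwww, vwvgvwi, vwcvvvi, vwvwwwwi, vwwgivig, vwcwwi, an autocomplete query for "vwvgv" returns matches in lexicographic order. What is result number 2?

DFS of the "vwvgv" subtree visits, in order: "vwvgvwi", "vwvgvwiw"
The 2nd is vwvgvwiw.

vwvgvwiw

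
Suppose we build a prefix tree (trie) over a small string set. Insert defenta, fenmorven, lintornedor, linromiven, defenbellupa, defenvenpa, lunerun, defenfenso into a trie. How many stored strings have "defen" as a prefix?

4

Walk to "defen"; the words in its subtree are exactly those with that prefix.
Matches: "defenbellupa", "defenfenso", "defenta", "defenvenpa"
Count: 4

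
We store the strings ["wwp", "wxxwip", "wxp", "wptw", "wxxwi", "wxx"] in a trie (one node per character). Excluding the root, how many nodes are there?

Count nodes per top-level branch (shared prefixes stored once):
  'w'-branch (wptw, wwp, wxp, wxx, wxxwi, wxxwip): 12 nodes
Sum: 12

12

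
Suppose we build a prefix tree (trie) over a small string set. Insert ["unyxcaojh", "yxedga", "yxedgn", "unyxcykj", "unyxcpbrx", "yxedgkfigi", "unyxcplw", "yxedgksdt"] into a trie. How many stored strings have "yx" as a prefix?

Traverse to the node for "yx", then collect every word in that subtree.
Words under "yx": yxedga, yxedgkfigi, yxedgksdt, yxedgn
Count: 4

4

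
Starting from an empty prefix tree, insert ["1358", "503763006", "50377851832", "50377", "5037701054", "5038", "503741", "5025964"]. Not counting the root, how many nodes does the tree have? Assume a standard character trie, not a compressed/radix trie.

33

Count nodes per top-level branch (shared prefixes stored once):
  '1'-branch (1358): 4 nodes
  '5'-branch (5025964, 503741, 503763006, 50377, 5037701054, 50377851832, 5038): 29 nodes
Sum: 33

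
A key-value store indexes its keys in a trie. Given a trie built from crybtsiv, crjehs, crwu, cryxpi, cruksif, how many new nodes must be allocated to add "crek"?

Walking "crek" from the root, the first 2 characters ("cr") follow existing edges; "e" is the first miss.
So 4 − 2 = 2 new nodes.

2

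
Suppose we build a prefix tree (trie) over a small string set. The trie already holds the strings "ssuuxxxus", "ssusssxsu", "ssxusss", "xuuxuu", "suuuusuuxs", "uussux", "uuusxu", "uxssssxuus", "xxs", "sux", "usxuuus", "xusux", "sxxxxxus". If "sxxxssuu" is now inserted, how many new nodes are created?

4

The longest prefix of "sxxxssuu" already in the trie is "sxxx" (length 4).
So 8 − 4 = 4 new nodes.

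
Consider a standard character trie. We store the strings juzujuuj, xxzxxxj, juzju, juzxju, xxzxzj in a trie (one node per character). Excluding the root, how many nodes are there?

22

For each word, the new-node count is its length minus the longest prefix already in the trie:
  "juzujuuj" → 8 new (j, u, z, u, j, u, u, j)
  "xxzxxxj" → 7 new (x, x, z, x, x, x, j)
  "juzju" → prefix "juz" already present; 2 new (j, u)
  "juzxju" → prefix "juz" already present; 3 new (x, j, u)
  "xxzxzj" → prefix "xxzx" already present; 2 new (z, j)
Total nodes = 8 + 7 + 2 + 3 + 2 = 22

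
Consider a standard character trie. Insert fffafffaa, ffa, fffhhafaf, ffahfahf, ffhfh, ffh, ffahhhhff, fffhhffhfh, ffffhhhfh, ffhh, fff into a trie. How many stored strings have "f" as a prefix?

11

Walk to "f"; the words in its subtree are exactly those with that prefix.
Words under "f": ffa, ffahfahf, ffahhhhff, fff, fffafffaa, ffffhhhfh, fffhhafaf, fffhhffhfh, ffh, ffhfh, ffhh
Count: 11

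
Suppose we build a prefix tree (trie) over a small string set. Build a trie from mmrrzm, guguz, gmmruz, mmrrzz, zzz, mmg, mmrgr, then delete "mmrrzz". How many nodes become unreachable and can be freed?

1

Walk "mmrrzz" from the leaf back toward the root, removing each node that no remaining word uses.
The suffix "z" (1 node) is used only by "mmrrzz"; the node for "mmrrz" still has the child "m", so pruning stops there.
Nodes removed: 1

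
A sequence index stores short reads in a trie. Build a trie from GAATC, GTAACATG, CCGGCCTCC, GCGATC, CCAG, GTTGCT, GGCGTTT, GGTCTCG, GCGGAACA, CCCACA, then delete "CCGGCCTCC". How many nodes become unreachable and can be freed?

After clearing the end-marker at "CCGGCCTCC", prune upward until reaching a node still needed by another word.
The suffix "GGCCTCC" (7 nodes) is used only by "CCGGCCTCC"; the node for "CC" still has the child "A", so pruning stops there.
Nodes removed: 7

7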